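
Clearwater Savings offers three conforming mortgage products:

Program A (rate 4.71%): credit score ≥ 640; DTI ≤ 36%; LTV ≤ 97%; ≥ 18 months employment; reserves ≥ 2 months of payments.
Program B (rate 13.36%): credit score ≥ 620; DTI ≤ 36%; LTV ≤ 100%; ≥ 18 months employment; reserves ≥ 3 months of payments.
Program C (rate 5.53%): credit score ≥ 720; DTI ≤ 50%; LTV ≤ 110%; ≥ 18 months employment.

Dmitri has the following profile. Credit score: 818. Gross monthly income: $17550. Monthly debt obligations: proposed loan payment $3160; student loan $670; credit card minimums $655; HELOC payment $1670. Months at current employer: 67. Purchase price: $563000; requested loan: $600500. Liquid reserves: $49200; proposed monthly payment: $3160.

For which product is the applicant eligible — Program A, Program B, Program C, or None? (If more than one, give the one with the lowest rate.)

Total debts = (3,160 + 670 + 655 + 1,670) = 6,155; DTI = 6,155/17,550 = 35.1%.
LTV = 600,500/563,000 = 106.7%.
Reserves = 49,200/3,160 = 15.6 months.
Program A: score 818 ≥ 640; DTI 35.1% ≤ 36%; LTV 106.7% > 97%; employment 67 ≥ 18 mo; reserves 15.6 ≥ 2 mo → does not qualify.
Program B: score 818 ≥ 620; DTI 35.1% ≤ 36%; LTV 106.7% > 100%; employment 67 ≥ 18 mo; reserves 15.6 ≥ 3 mo → does not qualify.
Program C: score 818 ≥ 720; DTI 35.1% ≤ 50%; LTV 106.7% ≤ 110%; employment 67 ≥ 18 mo → qualifies.

Program C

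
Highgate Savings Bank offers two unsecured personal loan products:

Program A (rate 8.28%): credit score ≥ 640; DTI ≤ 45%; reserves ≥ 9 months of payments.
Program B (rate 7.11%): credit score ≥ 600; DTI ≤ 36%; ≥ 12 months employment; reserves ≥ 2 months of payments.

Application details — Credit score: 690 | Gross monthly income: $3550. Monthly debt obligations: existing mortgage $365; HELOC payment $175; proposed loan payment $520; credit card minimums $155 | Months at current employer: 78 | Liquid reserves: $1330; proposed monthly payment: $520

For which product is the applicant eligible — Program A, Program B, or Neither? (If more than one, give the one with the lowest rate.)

Total debts = (365 + 175 + 520 + 155) = 1,215; DTI = 1,215/3,550 = 34.2%.
Reserves = 1,330/520 = 2.6 months.
Program A: score 690 ≥ 640; DTI 34.2% ≤ 45%; reserves 2.6 < 9 mo → does not qualify.
Program B: score 690 ≥ 600; DTI 34.2% ≤ 36%; employment 78 ≥ 12 mo; reserves 2.6 ≥ 2 mo → qualifies.

Program B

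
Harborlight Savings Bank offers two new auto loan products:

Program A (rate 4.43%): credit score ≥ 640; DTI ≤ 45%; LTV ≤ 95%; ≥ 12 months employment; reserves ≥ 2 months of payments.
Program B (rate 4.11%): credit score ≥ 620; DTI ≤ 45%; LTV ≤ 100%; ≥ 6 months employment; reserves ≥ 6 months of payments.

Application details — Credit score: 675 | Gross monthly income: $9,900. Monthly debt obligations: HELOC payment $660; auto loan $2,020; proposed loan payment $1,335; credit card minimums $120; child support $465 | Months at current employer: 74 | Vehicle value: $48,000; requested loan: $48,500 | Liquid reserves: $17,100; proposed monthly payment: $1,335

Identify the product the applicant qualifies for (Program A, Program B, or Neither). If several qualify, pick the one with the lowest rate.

Neither

Total debts = (660 + 2,020 + 1,335 + 120 + 465) = 4,600; DTI = 4,600/9,900 = 46.5%.
LTV = 48,500/48,000 = 101%.
Reserves = 17,100/1,335 = 12.8 months.
Program A: score 675 ≥ 640; DTI 46.5% > 45%; LTV 101% > 95%; employment 74 ≥ 12 mo; reserves 12.8 ≥ 2 mo → does not qualify.
Program B: score 675 ≥ 620; DTI 46.5% > 45%; LTV 101% > 100%; employment 74 ≥ 6 mo; reserves 12.8 ≥ 6 mo → does not qualify.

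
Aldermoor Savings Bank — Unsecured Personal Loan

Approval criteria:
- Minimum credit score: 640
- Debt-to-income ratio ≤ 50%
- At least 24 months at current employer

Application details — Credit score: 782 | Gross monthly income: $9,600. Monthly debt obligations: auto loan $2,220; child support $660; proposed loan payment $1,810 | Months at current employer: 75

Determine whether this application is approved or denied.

Credit score 782 ≥ 640 (meets)
Total monthly debts = (2,220 + 660 + 1,810) = 4,690. DTI: 4,690 ÷ 9,600 = 48.9%, within the 50% cap
Employment 75 ≥ 24 months
All criteria satisfied.

Approved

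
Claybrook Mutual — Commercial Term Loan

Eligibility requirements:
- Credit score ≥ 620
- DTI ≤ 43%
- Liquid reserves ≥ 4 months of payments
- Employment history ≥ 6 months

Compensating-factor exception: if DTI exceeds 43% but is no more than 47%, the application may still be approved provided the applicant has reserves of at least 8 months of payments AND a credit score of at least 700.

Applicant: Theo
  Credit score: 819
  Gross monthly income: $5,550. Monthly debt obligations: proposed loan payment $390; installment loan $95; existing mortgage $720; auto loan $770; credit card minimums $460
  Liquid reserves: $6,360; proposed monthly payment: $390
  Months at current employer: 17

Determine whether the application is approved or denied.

Credit score 819 ≥ 620 (meets base)
Total debts = (390 + 95 + 720 + 770 + 460) = 2,435. DTI = 2,435/5,550 = 43.9% > 43% — standard DTI limit exceeded.
Reserves = 6,360/390 = 16.3 months ≥ 4
Employment 17 ≥ 6 months
43.9% falls in the override range (43%–47%), so the compensating-factor test applies.
Reserves 16.3 ≥ 8 months; credit score 819 ≥ 700.
Both override conditions satisfied; DTI exception granted.

Approved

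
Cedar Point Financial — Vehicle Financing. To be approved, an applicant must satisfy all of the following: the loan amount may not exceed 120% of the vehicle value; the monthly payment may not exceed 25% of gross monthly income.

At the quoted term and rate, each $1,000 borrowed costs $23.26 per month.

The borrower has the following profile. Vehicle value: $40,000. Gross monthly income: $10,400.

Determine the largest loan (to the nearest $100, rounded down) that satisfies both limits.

$48,000

Payment cap: 25% × $10,400 = $2,600/month.
At $23.26 per $1,000, that supports 2,600/23.26 × 1,000 ≈ $111,779 → $111,700.
LTV cap: 120% × $40,000 = $48,000 → $48,000.
Binding constraint: loan-to-value.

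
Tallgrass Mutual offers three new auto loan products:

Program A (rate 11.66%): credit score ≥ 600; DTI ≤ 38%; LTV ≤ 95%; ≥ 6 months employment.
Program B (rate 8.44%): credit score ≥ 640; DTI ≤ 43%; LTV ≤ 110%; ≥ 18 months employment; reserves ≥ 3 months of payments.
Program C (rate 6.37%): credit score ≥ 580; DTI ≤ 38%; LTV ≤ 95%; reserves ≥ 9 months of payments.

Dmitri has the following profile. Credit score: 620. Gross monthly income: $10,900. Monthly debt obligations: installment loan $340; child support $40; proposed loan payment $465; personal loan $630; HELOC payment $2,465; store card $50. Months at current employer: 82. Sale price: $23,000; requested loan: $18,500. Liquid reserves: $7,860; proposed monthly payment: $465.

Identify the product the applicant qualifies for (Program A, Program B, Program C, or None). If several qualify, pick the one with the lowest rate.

Program C

Total debts = (340 + 40 + 465 + 630 + 2,465 + 50) = 3,990; DTI = 3,990/10,900 = 36.6%.
LTV = 18,500/23,000 = 80.4%.
Reserves = 7,860/465 = 16.9 months.
Program A: score 620 ≥ 600; DTI 36.6% ≤ 38%; LTV 80.4% ≤ 95%; employment 82 ≥ 6 mo → qualifies.
Program B: score 620 < 640; DTI 36.6% ≤ 43%; LTV 80.4% ≤ 110%; employment 82 ≥ 18 mo; reserves 16.9 ≥ 3 mo → does not qualify.
Program C: score 620 ≥ 580; DTI 36.6% ≤ 38%; LTV 80.4% ≤ 95%; reserves 16.9 ≥ 9 mo → qualifies.
Qualifying: Program A, Program C. Lowest rate is 6.37% → Program C.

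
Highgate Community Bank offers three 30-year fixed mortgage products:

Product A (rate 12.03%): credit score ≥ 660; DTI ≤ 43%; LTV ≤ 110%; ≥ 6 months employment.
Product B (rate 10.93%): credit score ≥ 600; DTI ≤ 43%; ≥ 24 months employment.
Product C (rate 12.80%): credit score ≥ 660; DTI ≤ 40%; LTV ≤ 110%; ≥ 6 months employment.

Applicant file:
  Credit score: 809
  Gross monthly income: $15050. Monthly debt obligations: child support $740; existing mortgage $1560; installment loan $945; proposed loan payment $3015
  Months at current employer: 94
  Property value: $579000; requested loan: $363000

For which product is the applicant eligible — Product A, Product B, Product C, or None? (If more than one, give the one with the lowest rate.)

Product B

Total debts = (740 + 1,560 + 945 + 3,015) = 6,260; DTI = 6,260/15,050 = 41.6%.
LTV = 363,000/579,000 = 62.7%.
Product A: score 809 ≥ 660; DTI 41.6% ≤ 43%; LTV 62.7% ≤ 110%; employment 94 ≥ 6 mo → qualifies.
Product B: score 809 ≥ 600; DTI 41.6% ≤ 43%; employment 94 ≥ 24 mo → qualifies.
Product C: score 809 ≥ 660; DTI 41.6% > 40%; LTV 62.7% ≤ 110%; employment 94 ≥ 6 mo → does not qualify.
Qualifying: Product A, Product B. Lowest rate is 10.93% → Product B.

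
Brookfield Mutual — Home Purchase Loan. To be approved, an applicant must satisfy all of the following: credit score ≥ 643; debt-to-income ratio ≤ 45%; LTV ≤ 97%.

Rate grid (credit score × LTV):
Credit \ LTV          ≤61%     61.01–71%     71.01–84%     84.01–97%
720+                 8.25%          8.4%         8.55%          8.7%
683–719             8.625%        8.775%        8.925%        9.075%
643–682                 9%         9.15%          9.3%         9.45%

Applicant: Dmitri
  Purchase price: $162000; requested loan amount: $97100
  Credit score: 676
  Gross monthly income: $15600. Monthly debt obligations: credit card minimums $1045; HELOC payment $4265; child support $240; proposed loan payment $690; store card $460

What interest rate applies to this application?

Credit score 676 ≥ 643; Total monthly debts = (1,045 + 4,265 + 240 + 690 + 460) = 6,700. Debt-to-income = 6,700/15,600 = 42.9% — meets 45% limit
LTV = 97,100/162,000 = 59.9% ≤ 97%
Score 676 is in the 643–682 band; LTV 59.9% is in the ≤61% band → 9%.

9%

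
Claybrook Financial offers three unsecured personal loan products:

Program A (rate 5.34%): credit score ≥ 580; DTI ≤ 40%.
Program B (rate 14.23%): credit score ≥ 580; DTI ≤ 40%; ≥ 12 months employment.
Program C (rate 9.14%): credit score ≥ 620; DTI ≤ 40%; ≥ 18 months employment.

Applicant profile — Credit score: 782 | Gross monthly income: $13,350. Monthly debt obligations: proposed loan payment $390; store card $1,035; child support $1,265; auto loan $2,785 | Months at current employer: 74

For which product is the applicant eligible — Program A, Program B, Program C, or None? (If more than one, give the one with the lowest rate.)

Total debts = (390 + 1,035 + 1,265 + 2,785) = 5,475; DTI = 5,475/13,350 = 41%.
Program A: score 782 ≥ 580; DTI 41% > 40% → does not qualify.
Program B: score 782 ≥ 580; DTI 41% > 40%; employment 74 ≥ 12 mo → does not qualify.
Program C: score 782 ≥ 620; DTI 41% > 40%; employment 74 ≥ 18 mo → does not qualify.

None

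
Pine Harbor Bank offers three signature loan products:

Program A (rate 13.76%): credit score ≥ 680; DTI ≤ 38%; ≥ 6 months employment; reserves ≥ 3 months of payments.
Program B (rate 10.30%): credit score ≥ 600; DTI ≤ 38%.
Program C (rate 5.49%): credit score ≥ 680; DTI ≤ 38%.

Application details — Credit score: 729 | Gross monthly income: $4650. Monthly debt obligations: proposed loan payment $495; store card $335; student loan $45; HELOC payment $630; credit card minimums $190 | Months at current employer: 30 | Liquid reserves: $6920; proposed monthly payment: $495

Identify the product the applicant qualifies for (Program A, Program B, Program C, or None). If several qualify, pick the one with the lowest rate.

Program C

Total debts = (495 + 335 + 45 + 630 + 190) = 1,695; DTI = 1,695/4,650 = 36.5%.
Reserves = 6,920/495 = 14.0 months.
Program A: score 729 ≥ 680; DTI 36.5% ≤ 38%; employment 30 ≥ 6 mo; reserves 14.0 ≥ 3 mo → qualifies.
Program B: score 729 ≥ 600; DTI 36.5% ≤ 38% → qualifies.
Program C: score 729 ≥ 680; DTI 36.5% ≤ 38% → qualifies.
Qualifying: Program A, Program B, Program C. Lowest rate is 5.49% → Program C.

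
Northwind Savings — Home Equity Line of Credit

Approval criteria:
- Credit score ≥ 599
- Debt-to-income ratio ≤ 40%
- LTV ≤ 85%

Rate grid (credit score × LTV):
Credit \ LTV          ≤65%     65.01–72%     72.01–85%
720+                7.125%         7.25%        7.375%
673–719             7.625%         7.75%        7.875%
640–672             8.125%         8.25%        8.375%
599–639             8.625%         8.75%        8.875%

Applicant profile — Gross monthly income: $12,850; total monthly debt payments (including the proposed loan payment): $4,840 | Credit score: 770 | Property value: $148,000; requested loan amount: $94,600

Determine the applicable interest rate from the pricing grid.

7.125%

Credit score 770 ≥ 599; DTI: 4,840 ÷ 12,850 = 37.7%, within the 40% cap
LTV: 94,600 ÷ 148,000 = 63.9%, within 85% cap
Score 770 is in the 720+ band; LTV 63.9% is in the ≤65% band → 7.125%.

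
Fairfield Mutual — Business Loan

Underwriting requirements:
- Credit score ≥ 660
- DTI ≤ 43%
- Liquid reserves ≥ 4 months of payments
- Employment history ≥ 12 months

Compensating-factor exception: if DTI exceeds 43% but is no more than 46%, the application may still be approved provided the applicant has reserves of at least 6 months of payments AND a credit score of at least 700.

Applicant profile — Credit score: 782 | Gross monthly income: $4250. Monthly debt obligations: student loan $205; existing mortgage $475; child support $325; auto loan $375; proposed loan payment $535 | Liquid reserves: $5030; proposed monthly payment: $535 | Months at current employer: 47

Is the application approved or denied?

Credit score 782 ≥ 660 (meets base)
Total debts = (205 + 475 + 325 + 375 + 535) = 1,915. DTI = 1,915/4,250 = 45.1% > 43% — standard DTI limit exceeded.
Reserves = 5,030/535 = 9.4 months ≥ 4
Employment 47 ≥ 12 months
45.1% falls in the override range (43%–46%), so the compensating-factor test applies.
Override check — reserves: 9.4 mo (ok); score: 782 (ok).
Both compensating conditions met → exception applies.

Approved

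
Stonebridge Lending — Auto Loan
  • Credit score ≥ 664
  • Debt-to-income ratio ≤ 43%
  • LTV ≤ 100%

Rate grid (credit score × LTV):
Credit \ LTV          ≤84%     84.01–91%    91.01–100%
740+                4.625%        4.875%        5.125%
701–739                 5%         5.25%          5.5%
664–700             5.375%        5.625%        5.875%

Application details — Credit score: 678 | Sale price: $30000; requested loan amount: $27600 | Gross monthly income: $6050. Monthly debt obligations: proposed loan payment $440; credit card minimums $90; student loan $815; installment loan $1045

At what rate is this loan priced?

Credit score 678 ≥ 664; Total monthly debts = (440 + 90 + 815 + 1,045) = 2,390. DTI = 2,390/6,050 = 39.5% ≤ 43%
Loan-to-value = 27,600/30,000 = 92% — pass (100% max)
Score 678 is in the 664–700 band; LTV 92% is in the 91.01–100% band → 5.875%.

5.875%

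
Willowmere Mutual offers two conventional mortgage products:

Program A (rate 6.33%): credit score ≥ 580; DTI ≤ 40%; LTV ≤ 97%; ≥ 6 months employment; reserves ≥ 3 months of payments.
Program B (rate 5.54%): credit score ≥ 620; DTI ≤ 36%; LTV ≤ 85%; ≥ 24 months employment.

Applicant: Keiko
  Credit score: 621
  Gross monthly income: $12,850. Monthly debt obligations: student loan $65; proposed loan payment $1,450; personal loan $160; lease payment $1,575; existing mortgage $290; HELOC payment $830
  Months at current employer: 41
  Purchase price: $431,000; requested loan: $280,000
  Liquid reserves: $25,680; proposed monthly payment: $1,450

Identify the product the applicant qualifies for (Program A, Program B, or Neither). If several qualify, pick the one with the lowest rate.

Total debts = (65 + 1,450 + 160 + 1,575 + 290 + 830) = 4,370; DTI = 4,370/12,850 = 34%.
LTV = 280,000/431,000 = 65%.
Reserves = 25,680/1,450 = 17.7 months.
Program A: score 621 ≥ 580; DTI 34% ≤ 40%; LTV 65% ≤ 97%; employment 41 ≥ 6 mo; reserves 17.7 ≥ 3 mo → qualifies.
Program B: score 621 ≥ 620; DTI 34% ≤ 36%; LTV 65% ≤ 85%; employment 41 ≥ 24 mo → qualifies.
Qualifying: Program A, Program B. Lowest rate is 5.54% → Program B.

Program B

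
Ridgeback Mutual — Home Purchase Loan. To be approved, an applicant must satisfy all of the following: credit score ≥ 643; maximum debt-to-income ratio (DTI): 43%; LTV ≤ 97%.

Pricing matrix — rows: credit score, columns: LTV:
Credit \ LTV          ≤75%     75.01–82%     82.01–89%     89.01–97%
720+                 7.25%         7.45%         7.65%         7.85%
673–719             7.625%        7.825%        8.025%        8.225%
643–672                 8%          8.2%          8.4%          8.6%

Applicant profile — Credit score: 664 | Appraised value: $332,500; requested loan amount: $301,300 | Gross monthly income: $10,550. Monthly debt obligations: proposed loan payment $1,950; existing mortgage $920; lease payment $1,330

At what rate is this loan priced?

Credit score 664 ≥ 643; Total monthly debts = (1,950 + 920 + 1,330) = 4,200. Debt-to-income = 4,200/10,550 = 39.8% — meets 43% limit
Loan-to-value = 301,300/332,500 = 90.6% — pass (97% max)
Score 664 is in the 643–672 band; LTV 90.6% is in the 89.01–97% band → 8.6%.

8.6%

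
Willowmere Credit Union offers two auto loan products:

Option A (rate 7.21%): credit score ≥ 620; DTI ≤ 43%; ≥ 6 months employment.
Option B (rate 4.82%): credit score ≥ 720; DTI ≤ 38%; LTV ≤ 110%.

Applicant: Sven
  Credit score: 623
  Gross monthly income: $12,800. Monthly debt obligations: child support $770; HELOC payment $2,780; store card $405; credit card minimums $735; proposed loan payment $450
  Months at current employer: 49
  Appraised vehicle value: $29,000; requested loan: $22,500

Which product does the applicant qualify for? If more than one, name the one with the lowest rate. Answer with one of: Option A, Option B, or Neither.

Option A

Total debts = (770 + 2,780 + 405 + 735 + 450) = 5,140; DTI = 5,140/12,800 = 40.2%.
LTV = 22,500/29,000 = 77.6%.
Option A: score 623 ≥ 620; DTI 40.2% ≤ 43%; employment 49 ≥ 6 mo → qualifies.
Option B: score 623 < 720; DTI 40.2% > 38%; LTV 77.6% ≤ 110% → does not qualify.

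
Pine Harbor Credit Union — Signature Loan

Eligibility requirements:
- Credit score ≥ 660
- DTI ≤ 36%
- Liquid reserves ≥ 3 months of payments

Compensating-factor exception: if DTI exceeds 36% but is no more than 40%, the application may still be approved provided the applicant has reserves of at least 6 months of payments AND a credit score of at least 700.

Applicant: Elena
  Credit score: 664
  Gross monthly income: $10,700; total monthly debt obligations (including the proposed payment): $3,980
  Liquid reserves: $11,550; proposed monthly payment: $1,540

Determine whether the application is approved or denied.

Denied

Credit score 664 ≥ 660 (meets base)
DTI = 3,980/10,700 = 37.2% > 36% — standard DTI limit exceeded.
Reserves: 11,550 ÷ 1,540 = 7.5 months (meets 3-month minimum)
37.2% falls in the override range (36%–40%), so the compensating-factor test applies.
Reserves 7.5 ≥ 6 months; credit score 664 < 700.
Override conditions not both satisfied; exception does not apply.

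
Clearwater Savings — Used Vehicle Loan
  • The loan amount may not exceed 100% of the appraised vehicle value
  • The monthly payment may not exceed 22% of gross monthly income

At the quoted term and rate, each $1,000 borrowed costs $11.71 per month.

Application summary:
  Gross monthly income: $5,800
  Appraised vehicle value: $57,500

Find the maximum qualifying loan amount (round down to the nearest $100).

Payment cap: 22% × $5,800 = $1,276/month.
At $11.71 per $1,000, that supports 1,276/11.71 × 1,000 ≈ $108,966 → $108,900.
LTV cap: 100% × $57,500 = $57,500 → $57,500.
Binding constraint: loan-to-value.

$57,500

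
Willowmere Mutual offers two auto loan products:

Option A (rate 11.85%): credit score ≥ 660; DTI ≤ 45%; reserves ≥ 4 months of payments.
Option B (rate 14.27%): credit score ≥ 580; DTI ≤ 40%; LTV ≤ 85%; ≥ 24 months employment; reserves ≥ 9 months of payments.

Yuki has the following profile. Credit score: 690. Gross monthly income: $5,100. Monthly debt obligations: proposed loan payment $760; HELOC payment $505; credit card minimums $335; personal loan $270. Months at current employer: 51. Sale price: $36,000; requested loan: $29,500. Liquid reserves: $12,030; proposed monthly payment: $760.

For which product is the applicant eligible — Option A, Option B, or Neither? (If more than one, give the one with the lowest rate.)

Option A

Total debts = (760 + 505 + 335 + 270) = 1,870; DTI = 1,870/5,100 = 36.7%.
LTV = 29,500/36,000 = 81.9%.
Reserves = 12,030/760 = 15.8 months.
Option A: score 690 ≥ 660; DTI 36.7% ≤ 45%; reserves 15.8 ≥ 4 mo → qualifies.
Option B: score 690 ≥ 580; DTI 36.7% ≤ 40%; LTV 81.9% ≤ 85%; employment 51 ≥ 24 mo; reserves 15.8 ≥ 9 mo → qualifies.
Qualifying: Option A, Option B. Lowest rate is 11.85% → Option A.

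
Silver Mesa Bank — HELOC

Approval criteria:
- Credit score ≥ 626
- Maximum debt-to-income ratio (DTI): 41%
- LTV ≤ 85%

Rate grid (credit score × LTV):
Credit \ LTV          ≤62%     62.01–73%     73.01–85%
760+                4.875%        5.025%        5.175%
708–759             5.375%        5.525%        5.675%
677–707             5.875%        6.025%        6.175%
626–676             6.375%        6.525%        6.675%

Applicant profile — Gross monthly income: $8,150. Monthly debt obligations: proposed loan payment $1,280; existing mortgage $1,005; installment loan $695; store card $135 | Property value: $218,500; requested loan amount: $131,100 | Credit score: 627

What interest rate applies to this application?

Credit score 627 ≥ 626; Total monthly debts = (1,280 + 1,005 + 695 + 135) = 3,115. DTI: 3,115 ÷ 8,150 = 38.2%, within the 41% cap
LTV = 131,100/218,500 = 60% ≤ 85%
Row: 627 falls in 626–676. Column: 60% falls in ≤62%. Rate = 6.375%.

6.375%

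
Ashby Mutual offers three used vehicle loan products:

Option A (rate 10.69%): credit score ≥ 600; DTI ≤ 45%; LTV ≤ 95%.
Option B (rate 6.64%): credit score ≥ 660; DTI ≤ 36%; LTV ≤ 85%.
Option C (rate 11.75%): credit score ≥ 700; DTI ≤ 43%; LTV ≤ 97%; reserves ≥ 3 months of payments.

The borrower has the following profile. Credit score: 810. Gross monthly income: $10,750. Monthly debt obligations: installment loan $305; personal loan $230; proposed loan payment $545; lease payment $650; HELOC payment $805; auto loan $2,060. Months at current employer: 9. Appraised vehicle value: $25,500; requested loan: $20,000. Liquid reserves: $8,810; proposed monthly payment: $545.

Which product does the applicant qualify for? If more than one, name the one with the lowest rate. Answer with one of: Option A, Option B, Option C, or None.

Total debts = (305 + 230 + 545 + 650 + 805 + 2,060) = 4,595; DTI = 4,595/10,750 = 42.7%.
LTV = 20,000/25,500 = 78.4%.
Reserves = 8,810/545 = 16.2 months.
Option A: score 810 ≥ 600; DTI 42.7% ≤ 45%; LTV 78.4% ≤ 95% → qualifies.
Option B: score 810 ≥ 660; DTI 42.7% > 36%; LTV 78.4% ≤ 85% → does not qualify.
Option C: score 810 ≥ 700; DTI 42.7% ≤ 43%; LTV 78.4% ≤ 97%; reserves 16.2 ≥ 3 mo → qualifies.
Qualifying: Option A, Option C. Lowest rate is 10.69% → Option A.

Option A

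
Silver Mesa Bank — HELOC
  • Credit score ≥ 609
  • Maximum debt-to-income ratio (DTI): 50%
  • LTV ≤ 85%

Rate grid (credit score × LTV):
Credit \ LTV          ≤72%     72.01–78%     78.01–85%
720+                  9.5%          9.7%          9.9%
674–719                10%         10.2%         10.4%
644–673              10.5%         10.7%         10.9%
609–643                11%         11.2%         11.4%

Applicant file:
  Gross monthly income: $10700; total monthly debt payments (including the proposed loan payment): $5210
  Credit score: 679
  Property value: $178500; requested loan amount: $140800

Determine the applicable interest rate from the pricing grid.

10.4%

Credit score 679 ≥ 609; DTI = 5,210/10,700 = 48.7% ≤ 50%
LTV = 140,800/178,500 = 78.9% ≤ 85%
Credit 679 → row 674–719; LTV 78.9% → column 78.01–85%. Grid cell → 10.4%.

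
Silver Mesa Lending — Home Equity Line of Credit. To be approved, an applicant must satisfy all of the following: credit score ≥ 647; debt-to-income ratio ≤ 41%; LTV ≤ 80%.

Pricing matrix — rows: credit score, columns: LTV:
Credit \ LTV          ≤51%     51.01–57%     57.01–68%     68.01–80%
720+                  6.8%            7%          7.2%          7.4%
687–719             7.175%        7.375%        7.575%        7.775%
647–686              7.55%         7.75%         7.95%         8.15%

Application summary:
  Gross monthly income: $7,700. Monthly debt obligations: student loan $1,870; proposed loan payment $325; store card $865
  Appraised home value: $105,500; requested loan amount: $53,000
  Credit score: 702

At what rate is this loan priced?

Credit score 702 ≥ 647; Total monthly debts = (1,870 + 325 + 865) = 3,060. DTI = 3,060/7,700 = 39.7% ≤ 41%
Loan-to-value = 53,000/105,500 = 50.2% — pass (80% max)
Score 702 is in the 687–719 band; LTV 50.2% is in the ≤51% band → 7.175%.

7.175%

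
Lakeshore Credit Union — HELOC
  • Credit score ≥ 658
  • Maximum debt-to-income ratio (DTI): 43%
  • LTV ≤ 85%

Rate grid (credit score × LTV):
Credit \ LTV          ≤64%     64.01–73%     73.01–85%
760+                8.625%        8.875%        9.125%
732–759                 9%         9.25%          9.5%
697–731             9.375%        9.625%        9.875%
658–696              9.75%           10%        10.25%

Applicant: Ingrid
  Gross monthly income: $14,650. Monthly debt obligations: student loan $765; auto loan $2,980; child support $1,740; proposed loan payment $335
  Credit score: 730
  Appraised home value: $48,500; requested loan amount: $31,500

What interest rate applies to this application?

9.625%

Credit score 730 ≥ 658; Total monthly debts = (765 + 2,980 + 1,740 + 335) = 5,820. DTI = 5,820/14,650 = 39.7% ≤ 43%
Loan-to-value = 31,500/48,500 = 64.9% — pass (85% max)
Score 730 is in the 697–731 band; LTV 64.9% is in the 64.01–73% band → 9.625%.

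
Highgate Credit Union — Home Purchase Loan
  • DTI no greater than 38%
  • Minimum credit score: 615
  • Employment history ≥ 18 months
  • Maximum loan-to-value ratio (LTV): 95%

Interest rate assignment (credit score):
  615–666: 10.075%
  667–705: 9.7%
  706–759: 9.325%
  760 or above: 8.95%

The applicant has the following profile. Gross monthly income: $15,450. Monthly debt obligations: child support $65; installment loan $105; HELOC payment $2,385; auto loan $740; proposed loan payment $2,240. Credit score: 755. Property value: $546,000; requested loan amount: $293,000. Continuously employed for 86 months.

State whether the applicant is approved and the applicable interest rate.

Approved at 9.325%

Credit score 755 ≥ 615 (meets minimum)
Total monthly debts = (65 + 105 + 2,385 + 740 + 2,240) = 5,535. DTI: 5,535 ÷ 15,450 = 35.8%, within the 38% cap
Employment 86 ≥ 18 months
LTV: 293,000 ÷ 546,000 = 53.7%, within 95% cap
All requirements met. Score 755 falls in the 706–759 tier → 9.325%.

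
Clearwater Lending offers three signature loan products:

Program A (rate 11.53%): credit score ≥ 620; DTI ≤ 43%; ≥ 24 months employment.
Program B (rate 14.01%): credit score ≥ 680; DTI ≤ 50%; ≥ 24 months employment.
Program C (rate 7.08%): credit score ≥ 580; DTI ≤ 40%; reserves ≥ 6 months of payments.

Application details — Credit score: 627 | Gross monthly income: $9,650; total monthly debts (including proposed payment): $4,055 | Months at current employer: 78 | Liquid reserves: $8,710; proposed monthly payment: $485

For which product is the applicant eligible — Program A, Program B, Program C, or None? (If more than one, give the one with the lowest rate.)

DTI = 4,055/9,650 = 42%.
Reserves = 8,710/485 = 18.0 months.
Program A: score 627 ≥ 620; DTI 42% ≤ 43%; employment 78 ≥ 24 mo → qualifies.
Program B: score 627 < 680; DTI 42% ≤ 50%; employment 78 ≥ 24 mo → does not qualify.
Program C: score 627 ≥ 580; DTI 42% > 40%; reserves 18.0 ≥ 6 mo → does not qualify.

Program A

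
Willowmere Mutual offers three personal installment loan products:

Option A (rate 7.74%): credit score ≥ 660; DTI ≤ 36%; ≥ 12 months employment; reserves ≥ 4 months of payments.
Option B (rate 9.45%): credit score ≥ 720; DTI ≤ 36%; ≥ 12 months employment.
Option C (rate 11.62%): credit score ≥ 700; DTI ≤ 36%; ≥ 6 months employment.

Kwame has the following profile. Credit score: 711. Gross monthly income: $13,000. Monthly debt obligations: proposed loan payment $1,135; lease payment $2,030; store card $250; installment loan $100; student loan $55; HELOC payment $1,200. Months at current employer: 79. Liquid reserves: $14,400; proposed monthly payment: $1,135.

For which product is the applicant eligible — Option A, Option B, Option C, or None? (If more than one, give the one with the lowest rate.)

Total debts = (1,135 + 2,030 + 250 + 100 + 55 + 1,200) = 4,770; DTI = 4,770/13,000 = 36.7%.
Reserves = 14,400/1,135 = 12.7 months.
Option A: score 711 ≥ 660; DTI 36.7% > 36%; employment 79 ≥ 12 mo; reserves 12.7 ≥ 4 mo → does not qualify.
Option B: score 711 < 720; DTI 36.7% > 36%; employment 79 ≥ 12 mo → does not qualify.
Option C: score 711 ≥ 700; DTI 36.7% > 36%; employment 79 ≥ 6 mo → does not qualify.

None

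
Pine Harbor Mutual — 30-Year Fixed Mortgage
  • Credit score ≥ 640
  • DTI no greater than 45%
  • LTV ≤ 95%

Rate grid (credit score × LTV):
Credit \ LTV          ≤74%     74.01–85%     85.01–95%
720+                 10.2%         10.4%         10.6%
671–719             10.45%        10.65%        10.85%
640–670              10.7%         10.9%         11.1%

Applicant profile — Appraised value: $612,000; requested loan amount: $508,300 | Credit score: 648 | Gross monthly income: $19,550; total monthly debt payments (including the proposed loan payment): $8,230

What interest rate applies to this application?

10.9%

Credit score 648 ≥ 640; DTI = 8,230/19,550 = 42.1% ≤ 45%
Loan-to-value = 508,300/612,000 = 83.1% — pass (95% max)
Credit 648 → row 640–670; LTV 83.1% → column 74.01–85%. Grid cell → 10.9%.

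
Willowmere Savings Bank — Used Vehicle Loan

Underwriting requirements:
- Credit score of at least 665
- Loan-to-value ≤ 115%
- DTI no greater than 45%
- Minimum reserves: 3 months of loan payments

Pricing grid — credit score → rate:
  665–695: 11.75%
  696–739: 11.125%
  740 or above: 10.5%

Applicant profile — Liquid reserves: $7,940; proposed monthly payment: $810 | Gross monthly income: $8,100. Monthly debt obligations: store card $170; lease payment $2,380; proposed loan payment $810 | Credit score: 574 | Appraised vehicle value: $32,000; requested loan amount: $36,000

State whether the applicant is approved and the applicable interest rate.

Credit score 574 < 665 (below minimum)
Loan-to-value = 36,000/32,000 = 112.5% — pass (115% max)
Reserves: 7,940 ÷ 810 = 9.8 months (meets 3-month minimum)
Total monthly debts = (170 + 2,380 + 810) = 3,360. DTI: 3,360 ÷ 8,100 = 41.5%, within the 45% cap
Not all requirements met → denied.

Denied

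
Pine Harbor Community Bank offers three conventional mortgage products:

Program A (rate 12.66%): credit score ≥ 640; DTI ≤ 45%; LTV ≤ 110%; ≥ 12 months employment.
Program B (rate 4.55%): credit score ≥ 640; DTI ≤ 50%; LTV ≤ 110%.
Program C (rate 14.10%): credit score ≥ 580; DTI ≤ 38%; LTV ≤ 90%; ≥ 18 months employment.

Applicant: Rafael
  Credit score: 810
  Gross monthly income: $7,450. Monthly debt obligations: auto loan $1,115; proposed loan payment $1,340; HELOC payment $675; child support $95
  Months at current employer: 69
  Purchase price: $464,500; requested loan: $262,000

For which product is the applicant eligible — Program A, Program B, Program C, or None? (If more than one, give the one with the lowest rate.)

Program B

Total debts = (1,115 + 1,340 + 675 + 95) = 3,225; DTI = 3,225/7,450 = 43.3%.
LTV = 262,000/464,500 = 56.4%.
Program A: score 810 ≥ 640; DTI 43.3% ≤ 45%; LTV 56.4% ≤ 110%; employment 69 ≥ 12 mo → qualifies.
Program B: score 810 ≥ 640; DTI 43.3% ≤ 50%; LTV 56.4% ≤ 110% → qualifies.
Program C: score 810 ≥ 580; DTI 43.3% > 38%; LTV 56.4% ≤ 90%; employment 69 ≥ 18 mo → does not qualify.
Qualifying: Program A, Program B. Lowest rate is 4.55% → Program B.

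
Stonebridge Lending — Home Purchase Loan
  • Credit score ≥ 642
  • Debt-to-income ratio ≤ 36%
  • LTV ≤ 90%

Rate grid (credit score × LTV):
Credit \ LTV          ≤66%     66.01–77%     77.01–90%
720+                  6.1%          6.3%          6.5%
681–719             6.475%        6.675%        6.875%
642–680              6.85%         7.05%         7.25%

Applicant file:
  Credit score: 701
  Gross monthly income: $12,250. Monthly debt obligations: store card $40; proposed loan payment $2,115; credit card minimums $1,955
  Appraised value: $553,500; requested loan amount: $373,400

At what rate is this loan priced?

Credit score 701 ≥ 642; Total monthly debts = (40 + 2,115 + 1,955) = 4,110. DTI: 4,110 ÷ 12,250 = 33.6%, within the 36% cap
LTV = 373,400/553,500 = 67.5% ≤ 90%
Row: 701 falls in 681–719. Column: 67.5% falls in 66.01–77%. Rate = 6.675%.

6.675%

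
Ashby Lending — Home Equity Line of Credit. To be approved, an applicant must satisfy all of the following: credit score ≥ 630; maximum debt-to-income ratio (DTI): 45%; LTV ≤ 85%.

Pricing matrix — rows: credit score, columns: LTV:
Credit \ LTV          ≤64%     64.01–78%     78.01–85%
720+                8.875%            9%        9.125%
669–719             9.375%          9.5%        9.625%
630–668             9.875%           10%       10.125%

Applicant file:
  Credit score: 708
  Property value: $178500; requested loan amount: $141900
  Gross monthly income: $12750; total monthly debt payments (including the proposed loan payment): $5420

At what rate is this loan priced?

9.625%

Credit score 708 ≥ 630; DTI = 5,420/12,750 = 42.5% ≤ 45%
LTV = 141,900/178,500 = 79.5% ≤ 85%
Credit 708 → row 669–719; LTV 79.5% → column 78.01–85%. Grid cell → 9.625%.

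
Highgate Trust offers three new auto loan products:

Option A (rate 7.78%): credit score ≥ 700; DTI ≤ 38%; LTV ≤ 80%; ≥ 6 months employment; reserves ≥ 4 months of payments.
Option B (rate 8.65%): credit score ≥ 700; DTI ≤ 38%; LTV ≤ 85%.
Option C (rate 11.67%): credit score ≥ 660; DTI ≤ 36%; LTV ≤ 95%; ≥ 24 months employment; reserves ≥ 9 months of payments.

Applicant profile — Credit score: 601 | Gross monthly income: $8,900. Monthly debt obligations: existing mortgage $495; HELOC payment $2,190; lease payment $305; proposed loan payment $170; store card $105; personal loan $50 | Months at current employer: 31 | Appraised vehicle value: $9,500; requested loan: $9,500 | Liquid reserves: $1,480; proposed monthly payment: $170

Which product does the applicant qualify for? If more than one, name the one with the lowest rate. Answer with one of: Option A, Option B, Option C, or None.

Total debts = (495 + 2,190 + 305 + 170 + 105 + 50) = 3,315; DTI = 3,315/8,900 = 37.2%.
LTV = 9,500/9,500 = 100%.
Reserves = 1,480/170 = 8.7 months.
Option A: score 601 < 700; DTI 37.2% ≤ 38%; LTV 100% > 80%; employment 31 ≥ 6 mo; reserves 8.7 ≥ 4 mo → does not qualify.
Option B: score 601 < 700; DTI 37.2% ≤ 38%; LTV 100% > 85% → does not qualify.
Option C: score 601 < 660; DTI 37.2% > 36%; LTV 100% > 95%; employment 31 ≥ 24 mo; reserves 8.7 < 9 mo → does not qualify.

None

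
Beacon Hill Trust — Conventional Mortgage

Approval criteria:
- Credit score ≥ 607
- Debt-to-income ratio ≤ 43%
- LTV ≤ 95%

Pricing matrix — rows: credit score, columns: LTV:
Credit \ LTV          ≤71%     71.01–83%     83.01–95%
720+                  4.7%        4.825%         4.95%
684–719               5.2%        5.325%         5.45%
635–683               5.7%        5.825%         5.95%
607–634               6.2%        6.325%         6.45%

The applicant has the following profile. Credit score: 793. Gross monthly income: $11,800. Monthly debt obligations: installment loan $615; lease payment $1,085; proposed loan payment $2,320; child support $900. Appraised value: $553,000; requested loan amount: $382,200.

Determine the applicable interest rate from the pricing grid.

4.7%

Credit score 793 ≥ 607; Total monthly debts = (615 + 1,085 + 2,320 + 900) = 4,920. DTI = 4,920/11,800 = 41.7% ≤ 43%
LTV: 382,200 ÷ 553,000 = 69.1%, within 95% cap
Credit 793 → row 720+; LTV 69.1% → column ≤71%. Grid cell → 4.7%.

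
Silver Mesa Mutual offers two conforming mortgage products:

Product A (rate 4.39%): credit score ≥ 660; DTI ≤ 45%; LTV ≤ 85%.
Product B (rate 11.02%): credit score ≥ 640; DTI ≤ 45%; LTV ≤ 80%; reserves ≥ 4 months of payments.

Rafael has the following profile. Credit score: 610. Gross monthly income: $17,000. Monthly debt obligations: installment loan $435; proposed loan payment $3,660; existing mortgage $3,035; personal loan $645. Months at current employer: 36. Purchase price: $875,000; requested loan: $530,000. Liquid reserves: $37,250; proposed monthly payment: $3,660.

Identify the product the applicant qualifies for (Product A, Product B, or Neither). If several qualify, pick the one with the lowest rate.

Neither

Total debts = (435 + 3,660 + 3,035 + 645) = 7,775; DTI = 7,775/17,000 = 45.7%.
LTV = 530,000/875,000 = 60.6%.
Reserves = 37,250/3,660 = 10.2 months.
Product A: score 610 < 660; DTI 45.7% > 45%; LTV 60.6% ≤ 85% → does not qualify.
Product B: score 610 < 640; DTI 45.7% > 45%; LTV 60.6% ≤ 80%; reserves 10.2 ≥ 4 mo → does not qualify.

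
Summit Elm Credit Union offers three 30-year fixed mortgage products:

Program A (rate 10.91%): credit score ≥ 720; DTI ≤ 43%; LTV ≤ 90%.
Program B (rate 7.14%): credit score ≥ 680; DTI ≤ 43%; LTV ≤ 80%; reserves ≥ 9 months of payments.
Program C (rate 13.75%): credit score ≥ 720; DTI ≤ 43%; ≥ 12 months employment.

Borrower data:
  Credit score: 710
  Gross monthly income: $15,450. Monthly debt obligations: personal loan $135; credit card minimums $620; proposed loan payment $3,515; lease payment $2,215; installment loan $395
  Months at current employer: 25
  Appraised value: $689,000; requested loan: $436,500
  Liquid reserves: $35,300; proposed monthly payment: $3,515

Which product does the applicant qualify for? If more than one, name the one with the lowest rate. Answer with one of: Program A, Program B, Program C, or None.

Total debts = (135 + 620 + 3,515 + 2,215 + 395) = 6,880; DTI = 6,880/15,450 = 44.5%.
LTV = 436,500/689,000 = 63.4%.
Reserves = 35,300/3,515 = 10.0 months.
Program A: score 710 < 720; DTI 44.5% > 43%; LTV 63.4% ≤ 90% → does not qualify.
Program B: score 710 ≥ 680; DTI 44.5% > 43%; LTV 63.4% ≤ 80%; reserves 10.0 ≥ 9 mo → does not qualify.
Program C: score 710 < 720; DTI 44.5% > 43%; employment 25 ≥ 12 mo → does not qualify.

None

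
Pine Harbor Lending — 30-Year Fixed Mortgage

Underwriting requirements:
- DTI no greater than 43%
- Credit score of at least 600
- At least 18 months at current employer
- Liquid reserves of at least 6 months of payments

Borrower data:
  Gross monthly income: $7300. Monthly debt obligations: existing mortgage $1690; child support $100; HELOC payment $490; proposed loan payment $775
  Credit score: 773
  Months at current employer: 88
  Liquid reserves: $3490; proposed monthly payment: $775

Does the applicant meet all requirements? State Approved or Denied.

Total monthly debts = (1,690 + 100 + 490 + 775) = 3,055. DTI = 3,055/7,300 = 41.8% ≤ 43%
Credit score 773 ≥ 600 (meets)
Employment 88 ≥ 18 months
Reserves: 3,490 ÷ 775 = 4.5 months (below 6-month minimum)
Fails on reserves.

Denied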